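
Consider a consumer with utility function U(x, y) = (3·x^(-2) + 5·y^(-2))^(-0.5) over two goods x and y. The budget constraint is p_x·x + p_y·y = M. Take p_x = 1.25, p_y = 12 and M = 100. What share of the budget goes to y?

share on y = 0.8427

MU_x ∝ 3·x^(-3), MU_y ∝ 5·y^(-3), so MRS = (3/5)·(y/x)^(3) = p_x/p_y.
Solve for the ratio: y/x = [(5/3)·p_x/p_y]^(1/3).
Substitute y = (y/x)·x into the budget: x* = M/(p_x + p_y·(y/x)).
Numerically y/x = 0.557861, so x* = 100/(1.25 + 12·0.557861) = 12.5876 and y* = 0.557861·12.5876 = 7.0221.
Expenditure on y: 12·7.0221 = 84.2655; share = 0.8427.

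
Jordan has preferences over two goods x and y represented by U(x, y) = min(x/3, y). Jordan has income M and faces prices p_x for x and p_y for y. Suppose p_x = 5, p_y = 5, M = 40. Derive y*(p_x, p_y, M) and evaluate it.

With perfect complements, no substitution: consume in ratio x:y = 3:1.
Budget: p_x·x + p_y·(1/3)·x = M, so (3·p_x + p_y)·x = 3·M.
Demand: x*(p_x,p_y,M) = 3·M/(3·p_x + p_y), y* = M/(3·p_x + p_y).
Here 3·5 + 5 = 20, giving y* = 2.

y* = 2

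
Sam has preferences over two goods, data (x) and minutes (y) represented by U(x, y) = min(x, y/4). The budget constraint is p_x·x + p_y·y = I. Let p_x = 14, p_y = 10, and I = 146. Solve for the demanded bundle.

x* = 2.7037, y* = 10.8148

With perfect complements, no substitution: consume in ratio x:y = 1:4.
Budget: p_x·x + p_y·4·x = I, so (p_x + 4·p_y)·x = I.
Demand: x*(p_x,p_y,I) = I/(p_x + 4·p_y), y* = 4·I/(p_x + 4·p_y).
Here 14 + 4·10 = 54, giving x* = 2.7037 and y* = 10.8148.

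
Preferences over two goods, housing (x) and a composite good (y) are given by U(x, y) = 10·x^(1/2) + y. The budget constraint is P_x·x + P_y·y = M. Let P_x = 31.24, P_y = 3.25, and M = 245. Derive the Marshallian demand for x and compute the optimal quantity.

Plugging in: x* = (5·3.25/31.24)² = 0.2706.

x* = 0.2706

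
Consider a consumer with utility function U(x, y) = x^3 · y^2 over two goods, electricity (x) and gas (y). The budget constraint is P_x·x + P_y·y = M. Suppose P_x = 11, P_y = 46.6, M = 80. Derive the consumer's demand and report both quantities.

x* = 4.3636, y* = 0.6867

Tangency: MRS = (3/2)·y/x = P_x/P_y.
So 3·P_y·y = 2·P_x·x; combined with the budget, a share 0.6 of income goes to x.
Demand: x*(P_x,P_y,M) = 0.6·M/P_x and y* = 0.4·M/P_y.
At P_x=11, P_y=46.6, M=80: x* = 0.6·80/11 = 4.3636, y* = 0.6867.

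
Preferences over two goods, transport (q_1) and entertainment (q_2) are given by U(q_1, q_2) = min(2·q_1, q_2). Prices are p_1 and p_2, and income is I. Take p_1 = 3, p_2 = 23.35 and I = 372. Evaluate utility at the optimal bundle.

Leontief preferences: the optimum is at the kink where q_1/1 = q_2/2, i.e. q_2 = 2·q_1.
Budget: p_1·q_1 + p_2·2·q_1 = I, so (p_1 + 2·p_2)·q_1 = I.
Demand: q_1*(p_1,p_2,I) = I/(p_1 + 2·p_2), q_2* = 2·I/(p_1 + 2·p_2).
Here 3 + 2·23.35 = 49.7, giving q_1* = 7.4849 and q_2* = 14.9698.
Utility at the optimum: U(7.4849, 14.9698) = 14.9698.

V = 14.9698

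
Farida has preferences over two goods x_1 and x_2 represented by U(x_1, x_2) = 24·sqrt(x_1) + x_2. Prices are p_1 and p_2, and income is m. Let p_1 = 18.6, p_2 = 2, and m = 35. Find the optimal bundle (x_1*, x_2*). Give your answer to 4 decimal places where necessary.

x_1* = 1.6649, x_2* = 2.0161

MU_x_1 = 12/√x_1, MU_x_2 = 1. Tangency: 12/√x_1 = p_1/p_2.
Thus x_1* = (12·p_2/p_1)² — independent of m — with the rest of income spent on x_2.
Plugging in: x_1* = (12·2/18.6)² = 1.6649, x_2* = 2.0161.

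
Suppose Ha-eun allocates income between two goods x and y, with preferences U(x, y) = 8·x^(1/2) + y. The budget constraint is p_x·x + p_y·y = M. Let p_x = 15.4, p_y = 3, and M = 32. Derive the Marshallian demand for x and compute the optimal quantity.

Plugging in: x* = (4·3/15.4)² = 0.6072.

x* = 0.6072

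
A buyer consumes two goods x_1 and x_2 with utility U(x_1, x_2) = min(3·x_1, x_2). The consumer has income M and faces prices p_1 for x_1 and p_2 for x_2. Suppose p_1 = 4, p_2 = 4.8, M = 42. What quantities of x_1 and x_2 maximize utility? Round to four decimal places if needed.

Here 4 + 3·4.8 = 18.4, giving x_1* = 2.2826 and x_2* = 6.8478.

x_1* = 2.2826, x_2* = 6.8478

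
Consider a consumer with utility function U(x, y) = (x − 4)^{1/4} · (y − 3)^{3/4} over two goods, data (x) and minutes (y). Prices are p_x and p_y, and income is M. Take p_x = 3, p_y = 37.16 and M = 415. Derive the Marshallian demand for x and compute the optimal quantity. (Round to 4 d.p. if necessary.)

x* = 28.2933

Let x' = x−4, y' = y−3. MRS = (1/3)·y'/x' = p_x/p_y.
Substituting into the budget: x* = 4 + 0.25·(M − 4·p_x − 3·p_y)/p_x, and y* = 3 + 0.75·(…)/p_y.
Discretionary income = 415 − 4·3 − 3·37.16 = 291.52; x* = 4 + 0.25·291.52/3 = 28.2933.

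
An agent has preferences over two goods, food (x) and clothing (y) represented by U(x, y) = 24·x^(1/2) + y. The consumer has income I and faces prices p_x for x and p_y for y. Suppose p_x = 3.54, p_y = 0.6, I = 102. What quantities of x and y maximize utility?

Solve: √x = 12·p_y/p_x, so x*(p_x,p_y) = (12·p_y/p_x)², and y* = (I − p_x·x*)/p_y.
Plugging in: x* = (12·0.6/3.54)² = 4.1367, y* = 145.5932.

x* = 4.1367, y* = 145.5932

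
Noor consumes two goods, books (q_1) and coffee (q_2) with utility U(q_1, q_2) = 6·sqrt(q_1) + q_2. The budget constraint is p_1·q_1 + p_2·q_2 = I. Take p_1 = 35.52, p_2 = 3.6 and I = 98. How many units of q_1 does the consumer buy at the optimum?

q_1* = 0.0924

MU_q_1 = 3/√q_1, MU_q_2 = 1. Tangency: 3/√q_1 = p_1/p_2.
Solve: √q_1 = 3·p_2/p_1, so q_1*(p_1,p_2) = (3·p_2/p_1)², and q_2* = (I − p_1·q_1*)/p_2.
Plugging in: q_1* = (3·3.6/35.52)² = 0.0924.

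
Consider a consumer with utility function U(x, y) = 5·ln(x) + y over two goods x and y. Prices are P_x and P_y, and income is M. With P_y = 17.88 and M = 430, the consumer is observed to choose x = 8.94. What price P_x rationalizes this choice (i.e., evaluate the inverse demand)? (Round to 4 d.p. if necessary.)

MU_x = 5/x, MU_y = 1. Tangency: 5/x = P_x/P_y.
So x*(P_x,P_y) = 5·P_y/P_x, independent of income; and y* = (M − 5·P_y)/P_y.
Set x* = 8.94 in the demand function and solve for P_x: P_x = 10.

P_x = 10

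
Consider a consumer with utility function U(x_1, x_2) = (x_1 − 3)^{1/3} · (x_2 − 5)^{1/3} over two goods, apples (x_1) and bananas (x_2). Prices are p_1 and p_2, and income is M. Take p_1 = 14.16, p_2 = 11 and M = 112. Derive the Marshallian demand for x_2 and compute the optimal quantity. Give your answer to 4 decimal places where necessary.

x_2* = 5.66

MRS = (x_2−5)/(x_1−3). Tangency with p_1/p_2 gives x_2−5 = (p_1/p_2)·(x_1−3).
After buying the subsistence bundle (3, 5), a share 0.5 of the remaining income goes to x_1: x_1* = 3 + 0.5·(M − 3p_1 − 5p_2)/p_1.
Discretionary income = 112 − 3·14.16 − 5·11 = 14.52; x_2* = 5 + 0.5·14.52/11 = 5.66.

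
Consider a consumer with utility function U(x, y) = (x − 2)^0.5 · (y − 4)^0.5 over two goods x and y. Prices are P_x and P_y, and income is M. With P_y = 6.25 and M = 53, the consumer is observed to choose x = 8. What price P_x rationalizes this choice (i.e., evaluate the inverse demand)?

This is Cobb-Douglas in (x−2, y−4): tangency gives 0.5·P_y·(y−4) = 0.5·P_x·(x−2).
Substituting into the budget: x* = 2 + 0.5·(M − 2·P_x − 4·P_y)/P_x, and y* = 4 + 0.5·(…)/P_y.
Set x* = 8 in the demand function and solve for P_x: P_x = 2.

P_x = 2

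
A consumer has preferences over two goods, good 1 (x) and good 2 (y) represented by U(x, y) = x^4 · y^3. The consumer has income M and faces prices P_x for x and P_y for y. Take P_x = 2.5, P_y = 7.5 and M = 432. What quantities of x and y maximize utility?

The MRS is (4/3)·y/x. Set MRS = P_x/P_y.
Rearranging, P_y·y = (3/4)·P_x·x. Substituting into the budget gives P_x·x·(1 + (3/4)) = M.
Demand: x*(P_x,P_y,M) = 4/7·M/P_x and y* = 3/7·M/P_y.
At P_x=2.5, P_y=7.5, M=432: x* = 4/7·432/2.5 = 98.7429, y* = 24.6857.

x* = 98.7429, y* = 24.6857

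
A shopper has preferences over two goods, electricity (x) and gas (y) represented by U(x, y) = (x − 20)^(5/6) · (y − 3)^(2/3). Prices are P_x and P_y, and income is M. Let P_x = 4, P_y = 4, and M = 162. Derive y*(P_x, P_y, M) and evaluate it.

y* = 10.7778

Let x' = x−20, y' = y−3. MRS = (5/4)·y'/x' = P_x/P_y.
After buying the subsistence bundle (20, 3), a share 5/9 of the remaining income goes to x: x* = 20 + 5/9·(M − 20P_x − 3P_y)/P_x.
Discretionary income = 162 − 20·4 − 3·4 = 70; y* = 3 + 4/9·70/4 = 10.7778.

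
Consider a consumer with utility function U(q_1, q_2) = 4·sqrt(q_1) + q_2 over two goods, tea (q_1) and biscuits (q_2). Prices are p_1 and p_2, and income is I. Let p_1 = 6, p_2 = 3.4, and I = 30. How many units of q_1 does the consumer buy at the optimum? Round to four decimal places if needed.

Solve: √q_1 = 2·p_2/p_1, so q_1*(p_1,p_2) = (2·p_2/p_1)², and q_2* = (I − p_1·q_1*)/p_2.
Plugging in: q_1* = (2·3.4/6)² = 1.2844.

q_1* = 1.2844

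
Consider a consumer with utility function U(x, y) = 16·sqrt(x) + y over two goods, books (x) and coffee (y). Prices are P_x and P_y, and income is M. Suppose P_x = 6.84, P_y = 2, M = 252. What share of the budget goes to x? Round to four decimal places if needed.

share on x = 0.1485

Solve: √x = 8·P_y/P_x, so x*(P_x,P_y) = (8·P_y/P_x)², and y* = (M − P_x·x*)/P_y.
Plugging in: x* = (8·2/6.84)² = 5.4718, y* = 107.2865.
Expenditure on x: 6.84·5.4718 = 37.4269; share = 0.1485.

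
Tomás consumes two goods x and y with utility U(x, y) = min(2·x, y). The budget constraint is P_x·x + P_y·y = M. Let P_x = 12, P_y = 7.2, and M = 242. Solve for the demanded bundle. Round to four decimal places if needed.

With perfect complements, no substitution: consume in ratio x:y = 1:2.
Budget: P_x·x + P_y·2·x = M, so (P_x + 2·P_y)·x = M.
Demand: x*(P_x,P_y,M) = M/(P_x + 2·P_y), y* = 2·M/(P_x + 2·P_y).
Here 12 + 2·7.2 = 26.4, giving x* = 9.1667 and y* = 18.3333.

x* = 9.1667, y* = 18.3333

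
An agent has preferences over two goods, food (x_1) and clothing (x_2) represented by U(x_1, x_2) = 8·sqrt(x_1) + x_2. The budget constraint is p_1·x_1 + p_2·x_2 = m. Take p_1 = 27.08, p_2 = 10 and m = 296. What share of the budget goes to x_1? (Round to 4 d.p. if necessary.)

MU_x_1 = 4/√x_1, MU_x_2 = 1. Tangency: 4/√x_1 = p_1/p_2.
Solve: √x_1 = 4·p_2/p_1, so x_1*(p_1,p_2) = (4·p_2/p_1)², and x_2* = (m − p_1·x_1*)/p_2.
Plugging in: x_1* = (4·10/27.08)² = 2.1818, x_2* = 23.6916.
Expenditure on x_1: 27.08·2.1818 = 59.0842; share = 0.1996.

share on x_1 = 0.1996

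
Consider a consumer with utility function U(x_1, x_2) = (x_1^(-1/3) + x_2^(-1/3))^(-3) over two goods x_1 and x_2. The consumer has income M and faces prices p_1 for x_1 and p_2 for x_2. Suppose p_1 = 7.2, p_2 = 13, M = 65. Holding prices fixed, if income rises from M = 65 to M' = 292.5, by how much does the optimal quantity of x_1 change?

From the CES first-order condition, (x_2/x_1)^(4/3) = p_1/p_2.
Solve for the ratio: x_2/x_1 = [p_1/p_2]^(0.75).
With the ratio pinned down, the budget gives x_1* = M/(p_1 + p_2·(x_2/x_1)) and x_2* = (x_2/x_1)·x_1*.
Numerically x_2/x_1 = 0.64201, so x_1* = 65/(7.2 + 13·0.64201) = 4.1811.
At M' = 292.5: x_1* = 18.815. Change: 18.815 − 4.1811 = 14.6339.

Δx_1* = 14.6339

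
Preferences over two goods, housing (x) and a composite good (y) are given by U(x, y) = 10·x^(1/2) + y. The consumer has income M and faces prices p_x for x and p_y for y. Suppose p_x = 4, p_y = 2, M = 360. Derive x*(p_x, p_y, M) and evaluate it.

Utility is quasi-linear in y; the FOC for x is 5/√x = p_x/p_y.
Thus x* = (5·p_y/p_x)² — independent of M — with the rest of income spent on y.
Plugging in: x* = (5·2/4)² = 6.25.

x* = 6.25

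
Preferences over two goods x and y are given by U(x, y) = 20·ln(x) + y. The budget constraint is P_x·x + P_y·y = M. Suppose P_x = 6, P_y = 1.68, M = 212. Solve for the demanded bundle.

x* = 5.6, y* = 106.1905

MU_x = 20/x, MU_y = 1. Tangency: 20/x = P_x/P_y.
So x*(P_x,P_y) = 20·P_y/P_x, independent of income; and y* = (M − 20·P_y)/P_y.
At the given prices: x* = 20·1.68/6 = 5.6, and y* = 106.1905.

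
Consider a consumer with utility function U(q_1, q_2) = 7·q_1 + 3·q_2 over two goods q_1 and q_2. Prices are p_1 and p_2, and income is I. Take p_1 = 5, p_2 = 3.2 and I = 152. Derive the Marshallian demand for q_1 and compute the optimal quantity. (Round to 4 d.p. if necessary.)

q_1* = 30.4

q_1 gives more utility per dollar, so spend all income on q_1: q_1* = I/p_1, q_2* = 0.
Numerically: q_1* = 30.4, q_2* = 0.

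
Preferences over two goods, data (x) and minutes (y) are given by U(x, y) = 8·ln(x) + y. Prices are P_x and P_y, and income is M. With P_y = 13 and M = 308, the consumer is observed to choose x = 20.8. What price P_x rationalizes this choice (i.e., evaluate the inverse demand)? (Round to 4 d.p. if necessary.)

P_x = 5

Set MRS = P_x/P_y: (8/x)/1 = P_x/P_y.
So x*(P_x,P_y) = 8·P_y/P_x, independent of income; and y* = (M − 8·P_y)/P_y.
Set x* = 20.8 in the demand function and solve for P_x: P_x = 5.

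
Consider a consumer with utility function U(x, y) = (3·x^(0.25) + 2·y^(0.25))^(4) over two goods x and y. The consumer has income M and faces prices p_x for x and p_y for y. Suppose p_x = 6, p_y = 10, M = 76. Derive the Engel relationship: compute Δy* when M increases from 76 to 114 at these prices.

Δy* = 1.2517

MU_x ∝ 3·x^(-0.75), MU_y ∝ 2·y^(-0.75), so MRS = (3/2)·(y/x)^(0.75) = p_x/p_y.
Solve for the ratio: y/x = [(2/3)·p_x/p_y]^(4/3).
Substitute y = (y/x)·x into the budget: x* = M/(p_x + p_y·(y/x)).
Numerically y/x = 0.294723, so x* = 76/(6 + 10·0.294723) = 8.4943 and y* = 0.294723·8.4943 = 2.5034.
At M' = 114: y* = 3.7552. Change: 3.7552 − 2.5034 = 1.2517.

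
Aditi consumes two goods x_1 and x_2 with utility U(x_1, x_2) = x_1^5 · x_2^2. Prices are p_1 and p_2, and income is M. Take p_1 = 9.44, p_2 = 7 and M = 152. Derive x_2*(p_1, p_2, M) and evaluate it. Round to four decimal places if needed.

x_2* = 6.2041

Demand: x_1*(p_1,p_2,M) = 5/7·M/p_1 and x_2* = 2/7·M/p_2.
At p_1=9.44, p_2=7, M=152: x_2* = 2/7·152/7 = 6.2041.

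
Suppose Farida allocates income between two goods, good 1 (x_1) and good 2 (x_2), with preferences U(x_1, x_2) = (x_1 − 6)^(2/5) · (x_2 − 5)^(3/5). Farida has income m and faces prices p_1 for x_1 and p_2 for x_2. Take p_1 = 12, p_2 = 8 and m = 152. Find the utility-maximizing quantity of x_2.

x_2* = 8

This is Cobb-Douglas in (x_1−6, x_2−5): tangency gives 0.4·p_2·(x_2−5) = 0.6·p_1·(x_1−6).
Substituting into the budget: x_1* = 6 + 0.4·(m − 6·p_1 − 5·p_2)/p_1, and x_2* = 5 + 0.6·(…)/p_2.
Discretionary income = 152 − 6·12 − 5·8 = 40; x_2* = 5 + 0.6·40/8 = 8.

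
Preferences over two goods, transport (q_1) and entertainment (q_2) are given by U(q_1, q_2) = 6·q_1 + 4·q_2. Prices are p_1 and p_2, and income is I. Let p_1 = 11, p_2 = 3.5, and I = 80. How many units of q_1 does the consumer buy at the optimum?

q_1* = 0

Numerically: q_1* = 0, q_2* = 22.8571.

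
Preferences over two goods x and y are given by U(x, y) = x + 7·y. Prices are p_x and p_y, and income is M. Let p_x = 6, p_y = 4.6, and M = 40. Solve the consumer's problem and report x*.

Perfect substitutes: compare marginal utility per dollar. 1/p_x vs 7/p_y → 0.1667 vs 1.5217.
y gives more utility per dollar, so spend all income on y: y* = M/p_y, x* = 0.
Numerically: x* = 0, y* = 8.6957.

x* = 0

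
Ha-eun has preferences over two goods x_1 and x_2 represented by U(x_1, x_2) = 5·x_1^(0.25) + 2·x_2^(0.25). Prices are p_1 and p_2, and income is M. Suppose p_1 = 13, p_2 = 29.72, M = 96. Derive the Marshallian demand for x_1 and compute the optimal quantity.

x_1* = 6.0345

MU_x_1 ∝ 5·x_1^(-0.75), MU_x_2 ∝ 2·x_2^(-0.75), so MRS = (5/2)·(x_2/x_1)^(0.75) = p_1/p_2.
Hence x_2/x_1 = ((2/5)·p_1/p_2)^(1/(0.75)), i.e. raised to the 4/3 power.
With the ratio pinned down, the budget gives x_1* = M/(p_1 + p_2·(x_2/x_1)) and x_2* = (x_2/x_1)·x_1*.
Numerically x_2/x_1 = 0.09786, so x_1* = 96/(13 + 29.72·0.09786) = 6.0345.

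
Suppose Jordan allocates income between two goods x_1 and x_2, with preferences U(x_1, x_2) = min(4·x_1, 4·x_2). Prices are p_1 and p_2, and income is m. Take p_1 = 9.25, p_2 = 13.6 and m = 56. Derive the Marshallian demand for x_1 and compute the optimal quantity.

Leontief preferences: the optimum is at the kink where x_1/4 = x_2/4, i.e. x_2 = x_1.
Budget: p_1·x_1 + p_2·x_1 = m, so (4·p_1 + 4·p_2)·x_1 = 4·m.
Demand: x_1*(p_1,p_2,m) = 4·m/(4·p_1 + 4·p_2), x_2* = 4·m/(4·p_1 + 4·p_2).
Here 4·9.25 + 4·13.6 = 91.4, giving x_1* = 2.4508.

x_1* = 2.4508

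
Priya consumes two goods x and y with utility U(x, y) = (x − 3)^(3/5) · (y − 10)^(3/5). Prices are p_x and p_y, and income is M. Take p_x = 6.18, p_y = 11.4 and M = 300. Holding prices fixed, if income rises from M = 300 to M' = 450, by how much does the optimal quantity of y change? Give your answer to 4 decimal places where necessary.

Let x' = x−3, y' = y−10. MRS = y'/x' = p_x/p_y.
Substituting into the budget: x* = 3 + 0.5·(M − 3·p_x − 10·p_y)/p_x, and y* = 10 + 0.5·(…)/p_y.
Discretionary income = 300 − 3·6.18 − 10·11.4 = 167.46; y* = 10 + 0.5·167.46/11.4 = 17.3447.
At M' = 450: y* = 23.9237. Change: 23.9237 − 17.3447 = 6.5789.

Δy* = 6.5789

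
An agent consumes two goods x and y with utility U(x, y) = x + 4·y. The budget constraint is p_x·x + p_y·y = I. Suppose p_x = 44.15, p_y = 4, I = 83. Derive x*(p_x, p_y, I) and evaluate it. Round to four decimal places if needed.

x* = 0

Perfect substitutes: compare marginal utility per dollar. 1/p_x vs 4/p_y → 0.0227 vs 1.
y gives more utility per dollar, so spend all income on y: y* = I/p_y, x* = 0.
Numerically: x* = 0, y* = 20.75.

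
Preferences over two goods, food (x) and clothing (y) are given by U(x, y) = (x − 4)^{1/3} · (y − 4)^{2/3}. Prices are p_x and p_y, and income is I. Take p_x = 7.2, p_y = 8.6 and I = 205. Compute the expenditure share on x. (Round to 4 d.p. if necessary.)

share on x = 0.3711

Let x' = x−4, y' = y−4. MRS = (1/2)·y'/x' = p_x/p_y.
Substituting into the budget: x* = 4 + 1/3·(I − 4·p_x − 4·p_y)/p_x, and y* = 4 + 2/3·(…)/p_y.
Discretionary income = 205 − 4·7.2 − 4·8.6 = 141.8; x* = 4 + 1/3·141.8/7.2 = 10.5648; y* = 4 + 2/3·141.8/8.6 = 14.9922.
Expenditure on x: 7.2·10.5648 = 76.0667; share = 0.3711.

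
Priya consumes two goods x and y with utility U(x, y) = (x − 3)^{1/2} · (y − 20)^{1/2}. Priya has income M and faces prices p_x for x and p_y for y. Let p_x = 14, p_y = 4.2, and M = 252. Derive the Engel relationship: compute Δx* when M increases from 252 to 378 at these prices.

Δx* = 4.5

MRS = (y−20)/(x−3). Tangency with p_x/p_y gives y−20 = (p_x/p_y)·(x−3).
Substituting into the budget: x* = 3 + 0.5·(M − 3·p_x − 20·p_y)/p_x, and y* = 20 + 0.5·(…)/p_y.
Discretionary income = 252 − 3·14 − 20·4.2 = 126; x* = 3 + 0.5·126/14 = 7.5.
At M' = 378: x* = 12. Change: 12 − 7.5 = 4.5.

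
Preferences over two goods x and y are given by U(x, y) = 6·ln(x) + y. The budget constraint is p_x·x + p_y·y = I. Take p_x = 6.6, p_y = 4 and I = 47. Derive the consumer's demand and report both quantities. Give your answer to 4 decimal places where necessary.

x* = 3.6364, y* = 5.75

MU_x = 6/x, MU_y = 1. Tangency: 6/x = p_x/p_y.
So x*(p_x,p_y) = 6·p_y/p_x, independent of income; and y* = (I − 6·p_y)/p_y.
At the given prices: x* = 6·4/6.6 = 3.6364, and y* = 5.75.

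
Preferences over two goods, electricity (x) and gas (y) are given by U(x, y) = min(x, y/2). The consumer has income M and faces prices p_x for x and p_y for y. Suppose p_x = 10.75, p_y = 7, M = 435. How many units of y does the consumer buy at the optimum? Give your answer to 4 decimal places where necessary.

Leontief preferences: the optimum is at the kink where x/1 = y/2, i.e. y = 2·x.
Budget: p_x·x + p_y·2·x = M, so (p_x + 2·p_y)·x = M.
Demand: x*(p_x,p_y,M) = M/(p_x + 2·p_y), y* = 2·M/(p_x + 2·p_y).
Here 10.75 + 2·7 = 24.75, giving y* = 35.1515.

y* = 35.1515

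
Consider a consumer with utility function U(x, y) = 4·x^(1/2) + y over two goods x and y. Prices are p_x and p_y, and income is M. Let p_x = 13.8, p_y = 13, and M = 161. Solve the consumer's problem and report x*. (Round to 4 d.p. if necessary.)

MU_x = 2/√x, MU_y = 1. Tangency: 2/√x = p_x/p_y.
Thus x* = (2·p_y/p_x)² — independent of M — with the rest of income spent on y.
Plugging in: x* = (2·13/13.8)² = 3.5497.

x* = 3.5497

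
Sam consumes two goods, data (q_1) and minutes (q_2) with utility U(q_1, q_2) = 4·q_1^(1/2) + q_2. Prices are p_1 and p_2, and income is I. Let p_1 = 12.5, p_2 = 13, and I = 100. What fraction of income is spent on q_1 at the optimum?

share on q_1 = 0.5408

Set MRS = p_1/p_2: 2·q_1^(−1/2) = p_1/p_2.
Thus q_1* = (2·p_2/p_1)² — independent of I — with the rest of income spent on q_2.
Plugging in: q_1* = (2·13/12.5)² = 4.3264, q_2* = 3.5323.
Expenditure on q_1: 12.5·4.3264 = 54.08; share = 0.5408.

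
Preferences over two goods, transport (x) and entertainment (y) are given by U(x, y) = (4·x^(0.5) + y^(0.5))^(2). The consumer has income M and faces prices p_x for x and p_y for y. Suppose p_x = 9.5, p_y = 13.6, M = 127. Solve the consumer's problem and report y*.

y* = 0.3906

Substitute y = (y/x)·x into the budget: x* = M/(p_x + p_y·(y/x)).
Numerically y/x = 0.030496, so x* = 127/(9.5 + 13.6·0.030496) = 12.8092 and y* = 0.030496·12.8092 = 0.3906.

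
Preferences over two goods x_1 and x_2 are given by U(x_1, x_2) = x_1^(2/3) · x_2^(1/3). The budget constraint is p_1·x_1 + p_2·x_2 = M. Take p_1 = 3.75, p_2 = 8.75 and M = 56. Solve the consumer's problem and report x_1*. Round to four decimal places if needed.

x_1* = 9.9556

Tangency: MRS = 2·x_2/x_1 = p_1/p_2.
Rearranging, p_2·x_2 = (1/2)·p_1·x_1. Substituting into the budget gives p_1·x_1·(1 + (1/2)) = M.
Demand: x_1*(p_1,p_2,M) = 2/3·M/p_1 and x_2* = 1/3·M/p_2.
At p_1=3.75, p_2=8.75, M=56: x_1* = 2/3·56/3.75 = 9.9556.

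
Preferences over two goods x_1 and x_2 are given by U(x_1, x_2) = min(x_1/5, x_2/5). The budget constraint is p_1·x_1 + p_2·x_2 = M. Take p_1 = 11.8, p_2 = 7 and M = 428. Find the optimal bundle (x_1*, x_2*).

x_1* = 22.766, x_2* = 22.766

Leontief preferences: the optimum is at the kink where x_1/5 = x_2/5, i.e. x_2 = x_1.
Budget: p_1·x_1 + p_2·x_1 = M, so (5·p_1 + 5·p_2)·x_1 = 5·M.
Demand: x_1*(p_1,p_2,M) = 5·M/(5·p_1 + 5·p_2), x_2* = 5·M/(5·p_1 + 5·p_2).
Here 5·11.8 + 5·7 = 94, giving x_1* = 22.766 and x_2* = 22.766.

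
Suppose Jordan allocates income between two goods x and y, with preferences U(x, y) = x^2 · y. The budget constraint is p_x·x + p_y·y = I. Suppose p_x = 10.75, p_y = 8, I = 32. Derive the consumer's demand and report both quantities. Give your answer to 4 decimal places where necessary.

x* = 1.9845, y* = 1.3333

Tangency: MRS = 2·y/x = p_x/p_y.
Rearranging, p_y·y = (1/2)·p_x·x. Substituting into the budget gives p_x·x·(1 + (1/2)) = I.
Demand: x*(p_x,p_y,I) = 2/3·I/p_x and y* = 1/3·I/p_y.
At p_x=10.75, p_y=8, I=32: x* = 2/3·32/10.75 = 1.9845, y* = 1.3333.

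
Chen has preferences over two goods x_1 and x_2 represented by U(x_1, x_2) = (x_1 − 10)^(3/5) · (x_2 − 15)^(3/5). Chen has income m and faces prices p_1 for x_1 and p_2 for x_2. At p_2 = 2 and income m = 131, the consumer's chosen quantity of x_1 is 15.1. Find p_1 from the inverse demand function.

This is Cobb-Douglas in (x_1−10, x_2−15): tangency gives 0.6·p_2·(x_2−15) = 0.6·p_1·(x_1−10).
After buying the subsistence bundle (10, 15), a share 0.5 of the remaining income goes to x_1: x_1* = 10 + 0.5·(m − 10p_1 − 15p_2)/p_1.
Set x_1* = 15.1 in the demand function and solve for p_1: p_1 = 5.

p_1 = 5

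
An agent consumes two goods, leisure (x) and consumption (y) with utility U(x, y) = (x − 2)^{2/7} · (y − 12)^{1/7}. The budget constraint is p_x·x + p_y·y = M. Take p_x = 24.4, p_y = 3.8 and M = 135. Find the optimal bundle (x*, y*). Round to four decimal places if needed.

After buying the subsistence bundle (2, 12), a share 2/3 of the remaining income goes to x: x* = 2 + 2/3·(M − 2p_x − 12p_y)/p_x.
Discretionary income = 135 − 2·24.4 − 12·3.8 = 40.6; x* = 2 + 2/3·40.6/24.4 = 3.1093; y* = 12 + 1/3·40.6/3.8 = 15.5614.

x* = 3.1093, y* = 15.5614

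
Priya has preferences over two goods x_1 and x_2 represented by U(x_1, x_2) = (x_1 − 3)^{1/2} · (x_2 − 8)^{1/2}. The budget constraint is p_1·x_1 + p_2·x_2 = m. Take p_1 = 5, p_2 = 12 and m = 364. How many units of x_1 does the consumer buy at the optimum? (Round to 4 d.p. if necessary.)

x_1* = 28.3

Let x_1' = x_1−3, x_2' = x_2−8. MRS = x_2'/x_1' = p_1/p_2.
Substituting into the budget: x_1* = 3 + 0.5·(m − 3·p_1 − 8·p_2)/p_1, and x_2* = 8 + 0.5·(…)/p_2.
Discretionary income = 364 − 3·5 − 8·12 = 253; x_1* = 3 + 0.5·253/5 = 28.3.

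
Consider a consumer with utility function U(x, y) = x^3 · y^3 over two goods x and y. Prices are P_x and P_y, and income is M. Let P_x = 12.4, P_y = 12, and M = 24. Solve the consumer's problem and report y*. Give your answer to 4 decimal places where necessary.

MU_x/MU_y = (3·y)/(3·x); tangency sets this equal to P_x/P_y.
Rearranging, P_y·y = P_x·x. Substituting into the budget gives P_x·x·(1 + 1) = M.
Demand: x*(P_x,P_y,M) = 0.5·M/P_x and y* = 0.5·M/P_y.
At P_x=12.4, P_y=12, M=24: y* = 0.5·24/12 = 1.

y* = 1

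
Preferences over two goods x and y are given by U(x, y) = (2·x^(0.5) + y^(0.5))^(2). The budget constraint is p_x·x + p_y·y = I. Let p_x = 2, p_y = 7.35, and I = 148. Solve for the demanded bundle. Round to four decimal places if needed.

x* = 69.2866, y* = 1.2826

MU_x ∝ 2·x^(-0.5), MU_y ∝ y^(-0.5), so MRS = 2·(y/x)^(0.5) = p_x/p_y.
Hence y/x = ((1/2)·p_x/p_y)^(1/(0.5)), i.e. raised to the 2 power.
With the ratio pinned down, the budget gives x* = I/(p_x + p_y·(y/x)) and y* = (y/x)·x*.
Numerically y/x = 0.018511, so x* = 148/(2 + 7.35·0.018511) = 69.2866 and y* = 0.018511·69.2866 = 1.2826.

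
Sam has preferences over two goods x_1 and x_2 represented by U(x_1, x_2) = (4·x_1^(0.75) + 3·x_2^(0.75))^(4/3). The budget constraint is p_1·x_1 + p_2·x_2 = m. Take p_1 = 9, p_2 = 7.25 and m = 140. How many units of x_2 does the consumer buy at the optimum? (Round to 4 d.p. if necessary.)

x_2* = 7.2811

From the CES first-order condition, (4/3)·(x_2/x_1)^(0.25) = p_1/p_2.
Solve for the ratio: x_2/x_1 = [(3/4)·p_1/p_2]^(4).
With the ratio pinned down, the budget gives x_1* = m/(p_1 + p_2·(x_2/x_1)) and x_2* = (x_2/x_1)·x_1*.
Numerically x_2/x_1 = 0.751386, so x_1* = 140/(9 + 7.25·0.751386) = 9.6902 and x_2* = 0.751386·9.6902 = 7.2811.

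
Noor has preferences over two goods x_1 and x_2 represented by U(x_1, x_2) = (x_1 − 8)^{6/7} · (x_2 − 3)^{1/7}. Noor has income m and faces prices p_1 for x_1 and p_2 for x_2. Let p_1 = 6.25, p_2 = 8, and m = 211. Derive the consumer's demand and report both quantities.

x_1* = 26.7886, x_2* = 5.4464

Let x_1' = x_1−8, x_2' = x_2−3. MRS = 6·x_2'/x_1' = p_1/p_2.
Substituting into the budget: x_1* = 8 + 6/7·(m − 8·p_1 − 3·p_2)/p_1, and x_2* = 3 + 1/7·(…)/p_2.
Discretionary income = 211 − 8·6.25 − 3·8 = 137; x_1* = 8 + 6/7·137/6.25 = 26.7886; x_2* = 3 + 1/7·137/8 = 5.4464.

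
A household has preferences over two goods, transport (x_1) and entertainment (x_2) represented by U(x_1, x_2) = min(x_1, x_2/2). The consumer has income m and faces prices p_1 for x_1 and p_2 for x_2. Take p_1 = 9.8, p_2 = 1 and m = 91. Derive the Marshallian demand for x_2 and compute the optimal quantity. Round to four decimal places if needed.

x_2* = 15.4237

With perfect complements, no substitution: consume in ratio x_1:x_2 = 1:2.
Budget: p_1·x_1 + p_2·2·x_1 = m, so (p_1 + 2·p_2)·x_1 = m.
Demand: x_1*(p_1,p_2,m) = m/(p_1 + 2·p_2), x_2* = 2·m/(p_1 + 2·p_2).
Here 9.8 + 2·1 = 11.8, giving x_2* = 15.4237.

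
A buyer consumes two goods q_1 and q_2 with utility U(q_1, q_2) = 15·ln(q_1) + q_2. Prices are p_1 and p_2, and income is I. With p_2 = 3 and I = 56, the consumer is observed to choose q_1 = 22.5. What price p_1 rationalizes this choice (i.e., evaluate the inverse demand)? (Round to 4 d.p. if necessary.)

MU_q_1 = 15/q_1, MU_q_2 = 1. Tangency: 15/q_1 = p_1/p_2.
So q_1*(p_1,p_2) = 15·p_2/p_1, independent of income; and q_2* = (I − 15·p_2)/p_2.
Set q_1* = 22.5 in the demand function and solve for p_1: p_1 = 2.

p_1 = 2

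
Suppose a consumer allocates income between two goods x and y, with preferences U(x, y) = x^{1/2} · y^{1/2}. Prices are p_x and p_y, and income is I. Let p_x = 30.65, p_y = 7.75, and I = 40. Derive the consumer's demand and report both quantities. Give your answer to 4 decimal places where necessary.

x* = 0.6525, y* = 2.5806

The MRS is y/x. Set MRS = p_x/p_y.
Rearranging, p_y·y = p_x·x. Substituting into the budget gives p_x·x·(1 + 1) = I.
Demand: x*(p_x,p_y,I) = 0.5·I/p_x and y* = 0.5·I/p_y.
At p_x=30.65, p_y=7.75, I=40: x* = 0.5·40/30.65 = 0.6525, y* = 2.5806.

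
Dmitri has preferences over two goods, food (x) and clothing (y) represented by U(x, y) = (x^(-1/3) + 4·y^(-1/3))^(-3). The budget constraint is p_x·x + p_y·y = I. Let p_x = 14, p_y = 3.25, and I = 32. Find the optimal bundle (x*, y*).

MRS = MU_x/MU_y = (1/4)·(y/x)^(4/3). Set equal to p_x/p_y.
Hence y/x = (4·p_x/p_y)^(1/(4/3)), i.e. raised to the 0.75 power.
With the ratio pinned down, the budget gives x* = I/(p_x + p_y·(y/x)) and y* = (y/x)·x*.
Numerically y/x = 8.457237, so x* = 32/(14 + 3.25·8.457237) = 0.7713 and y* = 8.457237·0.7713 = 6.5234.

x* = 0.7713, y* = 6.5234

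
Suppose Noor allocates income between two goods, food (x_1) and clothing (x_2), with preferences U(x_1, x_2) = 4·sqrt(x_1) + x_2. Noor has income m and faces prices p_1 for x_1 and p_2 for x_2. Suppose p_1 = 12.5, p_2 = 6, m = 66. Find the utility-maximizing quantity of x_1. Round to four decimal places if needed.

x_1* = 0.9216

MU_x_1 = 2/√x_1, MU_x_2 = 1. Tangency: 2/√x_1 = p_1/p_2.
Solve: √x_1 = 2·p_2/p_1, so x_1*(p_1,p_2) = (2·p_2/p_1)², and x_2* = (m − p_1·x_1*)/p_2.
Plugging in: x_1* = (2·6/12.5)² = 0.9216.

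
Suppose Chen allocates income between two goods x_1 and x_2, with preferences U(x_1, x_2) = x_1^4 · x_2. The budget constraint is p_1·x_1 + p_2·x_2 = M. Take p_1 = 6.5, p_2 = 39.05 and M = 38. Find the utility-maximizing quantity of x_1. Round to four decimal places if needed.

MU_x_1/MU_x_2 = (4·x_2)/(x_1); tangency sets this equal to p_1/p_2.
Rearranging, p_2·x_2 = (1/4)·p_1·x_1. Substituting into the budget gives p_1·x_1·(1 + (1/4)) = M.
Demand: x_1*(p_1,p_2,M) = 0.8·M/p_1 and x_2* = 0.2·M/p_2.
At p_1=6.5, p_2=39.05, M=38: x_1* = 0.8·38/6.5 = 4.6769.

x_1* = 4.6769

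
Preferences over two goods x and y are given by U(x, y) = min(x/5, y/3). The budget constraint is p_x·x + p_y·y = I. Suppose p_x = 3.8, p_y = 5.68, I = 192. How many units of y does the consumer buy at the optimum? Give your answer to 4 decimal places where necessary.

Leontief preferences: the optimum is at the kink where x/5 = y/3, i.e. y = (3/5)·x.
Budget: p_x·x + p_y·(3/5)·x = I, so (5·p_x + 3·p_y)·x = 5·I.
Demand: x*(p_x,p_y,I) = 5·I/(5·p_x + 3·p_y), y* = 3·I/(5·p_x + 3·p_y).
Here 5·3.8 + 3·5.68 = 36.04, giving y* = 15.9822.

y* = 15.9822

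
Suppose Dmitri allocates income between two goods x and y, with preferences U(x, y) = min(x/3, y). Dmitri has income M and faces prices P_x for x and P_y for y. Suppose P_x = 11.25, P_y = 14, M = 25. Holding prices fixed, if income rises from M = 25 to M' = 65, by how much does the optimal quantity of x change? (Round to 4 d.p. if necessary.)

Leontief preferences: the optimum is at the kink where x/3 = y/1, i.e. y = (1/3)·x.
Budget: P_x·x + P_y·(1/3)·x = M, so (3·P_x + P_y)·x = 3·M.
Demand: x*(P_x,P_y,M) = 3·M/(3·P_x + P_y), y* = M/(3·P_x + P_y).
Here 3·11.25 + 14 = 47.75, giving x* = 1.5707.
At M' = 65: x* = 4.0838. Change: 4.0838 − 1.5707 = 2.5131.

Δx* = 2.5131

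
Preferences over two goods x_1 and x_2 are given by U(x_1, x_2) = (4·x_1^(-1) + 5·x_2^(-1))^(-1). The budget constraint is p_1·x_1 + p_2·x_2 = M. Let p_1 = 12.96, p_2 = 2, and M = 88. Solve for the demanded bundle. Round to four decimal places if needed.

MU_x_1 ∝ 4·x_1^(-2), MU_x_2 ∝ 5·x_2^(-2), so MRS = (4/5)·(x_2/x_1)^(2) = p_1/p_2.
Hence x_2/x_1 = ((5/4)·p_1/p_2)^(1/(2)), i.e. raised to the 0.5 power.
With the ratio pinned down, the budget gives x_1* = M/(p_1 + p_2·(x_2/x_1)) and x_2* = (x_2/x_1)·x_1*.
Numerically x_2/x_1 = 2.84605, so x_1* = 88/(12.96 + 2·2.84605) = 4.718 and x_2* = 2.84605·4.718 = 13.4276.

x_1* = 4.718, x_2* = 13.4276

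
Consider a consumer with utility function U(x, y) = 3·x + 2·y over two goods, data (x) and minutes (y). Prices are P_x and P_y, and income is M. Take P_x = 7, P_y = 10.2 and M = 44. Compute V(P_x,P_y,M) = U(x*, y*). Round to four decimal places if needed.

Linear utility — the consumer picks whichever good has higher MU/price: 3/7 = 0.4286 vs 2/10.2 = 0.1961.
x gives more utility per dollar, so spend all income on x: x* = M/P_x, y* = 0.
Numerically: x* = 6.2857, y* = 0.
Utility at the optimum: U(6.2857, 0) = 18.8571.

V = 18.8571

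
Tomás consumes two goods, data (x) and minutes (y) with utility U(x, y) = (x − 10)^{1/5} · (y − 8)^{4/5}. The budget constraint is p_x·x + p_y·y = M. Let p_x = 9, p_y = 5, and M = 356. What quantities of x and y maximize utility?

x* = 15.0222, y* = 44.16

MRS = (1/4)·(y−8)/(x−10). Tangency with p_x/p_y gives y−8 = 4·(p_x/p_y)·(x−10).
Substituting into the budget: x* = 10 + 0.2·(M − 10·p_x − 8·p_y)/p_x, and y* = 8 + 0.8·(…)/p_y.
Discretionary income = 356 − 10·9 − 8·5 = 226; x* = 10 + 0.2·226/9 = 15.0222; y* = 8 + 0.8·226/5 = 44.16.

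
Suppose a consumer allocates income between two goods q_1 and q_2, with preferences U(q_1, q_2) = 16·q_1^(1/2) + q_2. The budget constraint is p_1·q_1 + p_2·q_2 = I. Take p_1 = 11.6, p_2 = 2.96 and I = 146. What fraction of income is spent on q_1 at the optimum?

Set MRS = p_1/p_2: 8·q_1^(−1/2) = p_1/p_2.
Solve: √q_1 = 8·p_2/p_1, so q_1*(p_1,p_2) = (8·p_2/p_1)², and q_2* = (I − p_1·q_1*)/p_2.
Plugging in: q_1* = (8·2.96/11.6)² = 4.1672, q_2* = 32.9933.
Expenditure on q_1: 11.6·4.1672 = 48.3399; share = 0.3311.

share on q_1 = 0.3311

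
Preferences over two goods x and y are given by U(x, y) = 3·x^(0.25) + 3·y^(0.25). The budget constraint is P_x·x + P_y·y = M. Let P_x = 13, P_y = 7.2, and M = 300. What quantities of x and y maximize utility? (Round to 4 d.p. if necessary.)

x* = 10.4058, y* = 22.8784

MRS = MU_x/MU_y = (y/x)^(0.75). Set equal to P_x/P_y.
Solve for the ratio: y/x = [P_x/P_y]^(4/3).
Substitute y = (y/x)·x into the budget: x* = M/(P_x + P_y·(y/x)).
Numerically y/x = 2.198608, so x* = 300/(13 + 7.2·2.198608) = 10.4058 and y* = 2.198608·10.4058 = 22.8784.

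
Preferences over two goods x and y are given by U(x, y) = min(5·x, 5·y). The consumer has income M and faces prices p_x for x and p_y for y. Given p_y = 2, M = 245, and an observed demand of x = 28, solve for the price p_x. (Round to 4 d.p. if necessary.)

p_x = 6.75

Leontief preferences: the optimum is at the kink where x/5 = y/5, i.e. y = x.
Budget: p_x·x + p_y·x = M, so (5·p_x + 5·p_y)·x = 5·M.
Demand: x*(p_x,p_y,M) = 5·M/(5·p_x + 5·p_y), y* = 5·M/(5·p_x + 5·p_y).
Set x* = 28 in the demand function and solve for p_x: p_x = 6.75.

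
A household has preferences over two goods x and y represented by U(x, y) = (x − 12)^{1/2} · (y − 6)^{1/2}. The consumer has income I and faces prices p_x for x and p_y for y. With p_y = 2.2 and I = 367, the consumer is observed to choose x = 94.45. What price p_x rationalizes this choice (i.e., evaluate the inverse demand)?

p_x = 2

This is Cobb-Douglas in (x−12, y−6): tangency gives 0.5·p_y·(y−6) = 0.5·p_x·(x−12).
Substituting into the budget: x* = 12 + 0.5·(I − 12·p_x − 6·p_y)/p_x, and y* = 6 + 0.5·(…)/p_y.
Set x* = 94.45 in the demand function and solve for p_x: p_x = 2.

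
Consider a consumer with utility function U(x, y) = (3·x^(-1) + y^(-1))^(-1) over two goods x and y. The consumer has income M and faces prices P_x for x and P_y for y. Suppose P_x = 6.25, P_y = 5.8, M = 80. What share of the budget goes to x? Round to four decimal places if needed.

share on x = 0.6426

From the CES first-order condition, 3·(y/x)^(2) = P_x/P_y.
Solve for the ratio: y/x = [(1/3)·P_x/P_y]^(0.5).
Substitute y = (y/x)·x into the budget: x* = M/(P_x + P_y·(y/x)).
Numerically y/x = 0.599329, so x* = 80/(6.25 + 5.8·0.599329) = 8.2253 and y* = 0.599329·8.2253 = 4.9297.
Expenditure on x: 6.25·8.2253 = 51.408; share = 0.6426.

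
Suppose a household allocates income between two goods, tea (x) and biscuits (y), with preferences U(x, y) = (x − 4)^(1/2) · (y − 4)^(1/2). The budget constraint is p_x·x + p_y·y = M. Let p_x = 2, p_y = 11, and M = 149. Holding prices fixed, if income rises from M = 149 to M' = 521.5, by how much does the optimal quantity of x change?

This is Cobb-Douglas in (x−4, y−4): tangency gives 0.5·p_y·(y−4) = 0.5·p_x·(x−4).
After buying the subsistence bundle (4, 4), a share 0.5 of the remaining income goes to x: x* = 4 + 0.5·(M − 4p_x − 4p_y)/p_x.
Discretionary income = 149 − 4·2 − 4·11 = 97; x* = 4 + 0.5·97/2 = 28.25.
At M' = 521.5: x* = 121.375. Change: 121.375 − 28.25 = 93.125.

Δx* = 93.125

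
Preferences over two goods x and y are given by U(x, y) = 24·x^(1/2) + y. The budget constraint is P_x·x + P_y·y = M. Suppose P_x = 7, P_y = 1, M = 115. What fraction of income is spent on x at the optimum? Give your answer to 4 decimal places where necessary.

Solve: √x = 12·P_y/P_x, so x*(P_x,P_y) = (12·P_y/P_x)², and y* = (M − P_x·x*)/P_y.
Plugging in: x* = (12·1/7)² = 2.9388, y* = 94.4286.
Expenditure on x: 7·2.9388 = 20.5714; share = 0.1789.

share on x = 0.1789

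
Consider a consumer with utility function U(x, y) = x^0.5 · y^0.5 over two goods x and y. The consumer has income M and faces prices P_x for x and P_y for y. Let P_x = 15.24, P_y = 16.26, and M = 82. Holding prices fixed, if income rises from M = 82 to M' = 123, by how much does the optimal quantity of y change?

Δy* = 1.2608

At P_x=15.24, P_y=16.26, M=82: y* = 0.5·82/16.26 = 2.5215.
At M' = 123: y* = 3.7823. Change: 3.7823 − 2.5215 = 1.2608.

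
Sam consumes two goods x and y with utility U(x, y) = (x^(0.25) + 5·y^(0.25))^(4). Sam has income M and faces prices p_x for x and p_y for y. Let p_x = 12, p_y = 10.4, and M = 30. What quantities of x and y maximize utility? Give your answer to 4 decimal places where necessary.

x* = 0.2508, y* = 2.5952

With the ratio pinned down, the budget gives x* = M/(p_x + p_y·(y/x)) and y* = (y/x)·x*.
Numerically y/x = 10.347225, so x* = 30/(12 + 10.4·10.347225) = 0.2508 and y* = 10.347225·0.2508 = 2.5952.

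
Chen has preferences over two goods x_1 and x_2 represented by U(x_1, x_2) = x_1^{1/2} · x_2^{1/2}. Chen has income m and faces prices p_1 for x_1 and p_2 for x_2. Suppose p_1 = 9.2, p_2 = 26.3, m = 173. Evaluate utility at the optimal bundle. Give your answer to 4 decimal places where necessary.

V = 5.5609

MU_x_1/MU_x_2 = (0.5·x_2)/(0.5·x_1); tangency sets this equal to p_1/p_2.
So 0.5·p_2·x_2 = 0.5·p_1·x_1; combined with the budget, a share 0.5 of income goes to x_1.
Demand: x_1*(p_1,p_2,m) = 0.5·m/p_1 and x_2* = 0.5·m/p_2.
At p_1=9.2, p_2=26.3, m=173: x_1* = 0.5·173/9.2 = 9.4022, x_2* = 3.289.
Utility at the optimum: U(9.4022, 3.289) = 5.5609.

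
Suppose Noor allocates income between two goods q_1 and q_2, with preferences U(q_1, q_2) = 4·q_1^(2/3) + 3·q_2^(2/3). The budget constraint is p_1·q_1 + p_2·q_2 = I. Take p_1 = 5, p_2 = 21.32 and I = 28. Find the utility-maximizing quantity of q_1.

MU_q_1 ∝ 4·q_1^(-1/3), MU_q_2 ∝ 3·q_2^(-1/3), so MRS = (4/3)·(q_2/q_1)^(1/3) = p_1/p_2.
Solve for the ratio: q_2/q_1 = [(3/4)·p_1/p_2]^(3).
Substitute q_2 = (q_2/q_1)·q_1 into the budget: q_1* = I/(p_1 + p_2·(q_2/q_1)).
Numerically q_2/q_1 = 0.005442, so q_1* = 28/(5 + 21.32·0.005442) = 5.473.

q_1* = 5.473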